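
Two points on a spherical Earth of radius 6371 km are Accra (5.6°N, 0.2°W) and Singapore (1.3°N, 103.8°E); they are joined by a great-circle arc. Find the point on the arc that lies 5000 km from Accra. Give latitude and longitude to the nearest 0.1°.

≈ 5.9°N, 45.0°E

Convert each endpoint to a unit vector on the sphere (x = cos φ cos λ, y = cos φ sin λ, z = sin φ).
The central angle between the endpoints is δ = arccos(p₁·p₂) ≈ 1.812 rad (103.8°). The total great-circle distance is δ·R ≈ 1.812 × 6371 ≈ 11542 km, so the target fraction is f = 5000/11542 ≈ 0.433.
Interpolate at f ≈ 0.433 with slerp weights a = sin((1−f)δ)/sin δ ≈ 0.881, b = sin(fδ)/sin δ ≈ 0.728.
p = a·p₁ + b·p₂ ≈ (0.703, 0.703, 0.102); φ = arcsin(p_z) ≈ 5.88°, λ = atan2(p_y, p_x) ≈ 45.00°.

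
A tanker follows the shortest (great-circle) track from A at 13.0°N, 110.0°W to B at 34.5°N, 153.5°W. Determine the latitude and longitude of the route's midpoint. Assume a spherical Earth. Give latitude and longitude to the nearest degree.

≈ 25°N, 130°W

Write both endpoints as unit vectors p₁, p₂ with components (cos φ cos λ, cos φ sin λ, sin φ).
The central angle between the endpoints is δ = arccos(p₁·p₂) ≈ 0.781 rad (44.8°).
Interpolate at f = 1/2 with slerp weights a = sin((1−f)δ)/sin δ ≈ 0.541, b = sin(fδ)/sin δ ≈ 0.541.
p = a·p₁ + b·p₂ ≈ (-0.579, -0.694, 0.428); φ = arcsin(p_z) ≈ 25.34°, λ = atan2(p_y, p_x) ≈ -129.84°.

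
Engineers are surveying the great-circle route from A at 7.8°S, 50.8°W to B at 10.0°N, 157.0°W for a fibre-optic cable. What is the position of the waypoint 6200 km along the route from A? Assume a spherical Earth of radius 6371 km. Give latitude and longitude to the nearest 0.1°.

Convert each endpoint to a unit vector on the sphere (x = cos φ cos λ, y = cos φ sin λ, z = sin φ).
The central angle between the endpoints is δ = arccos(p₁·p₂) ≈ 1.871 rad (107.2°). The total great-circle distance is δ·R ≈ 1.871 × 6371 ≈ 11921 km, so the target fraction is f = 6200/11921 ≈ 0.520.
Interpolate at f ≈ 0.520 with slerp weights a = sin((1−f)δ)/sin δ ≈ 0.819, b = sin(fδ)/sin δ ≈ 0.865.
p = a·p₁ + b·p₂ ≈ (-0.272, -0.962, 0.039); φ = arcsin(p_z) ≈ 2.24°, λ = atan2(p_y, p_x) ≈ -105.79°.

≈ 2.2°N, 105.8°W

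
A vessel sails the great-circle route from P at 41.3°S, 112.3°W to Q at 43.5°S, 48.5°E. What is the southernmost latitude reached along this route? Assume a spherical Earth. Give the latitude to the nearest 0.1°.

The great circle lies in the plane with unit normal n̂ = (p₁ × p₂)/|p₁ × p₂|.
Here n̂_z ≈ +0.180; the vertex latitude is φ_max = arccos|n̂_z| ≈ 79.7°.
Check via Clairaut: cos φ_max = |cos φ₁| · sin C = cos(41.3°)·sin(166.2°) ≈ 0.180, again giving ≈ 79.7°.

≈ 79.7°S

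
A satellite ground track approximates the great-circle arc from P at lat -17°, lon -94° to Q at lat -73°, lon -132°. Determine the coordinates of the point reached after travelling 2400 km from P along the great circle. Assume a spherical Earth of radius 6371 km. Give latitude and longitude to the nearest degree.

≈ lat -38°, lon -100°

Write both endpoints as unit vectors p₁, p₂ with components (cos φ cos λ, cos φ sin λ, sin φ).
The central angle between the endpoints is δ = arccos(p₁·p₂) ≈ 1.047 rad (60.0°). The total great-circle distance is δ·R ≈ 1.047 × 6371 ≈ 6672 km, so the target fraction is f = 2400/6672 ≈ 0.360.
Interpolate at f ≈ 0.360 with slerp weights a = sin((1−f)δ)/sin δ ≈ 0.718, b = sin(fδ)/sin δ ≈ 0.425.
p = a·p₁ + b·p₂ ≈ (-0.131, -0.777, -0.616); φ = arcsin(p_z) ≈ -38.02°, λ = atan2(p_y, p_x) ≈ -99.57°.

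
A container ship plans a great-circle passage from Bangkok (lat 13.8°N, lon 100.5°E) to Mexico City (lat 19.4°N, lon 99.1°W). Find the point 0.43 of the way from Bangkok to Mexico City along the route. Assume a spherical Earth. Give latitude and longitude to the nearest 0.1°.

The haversine formula gives a central angle δ ≈ 2.471 rad (141.6°) between the endpoints.
Interpolate at f = 0.43 with slerp weights a = sin((1−f)δ)/sin δ ≈ 1.589, b = sin(fδ)/sin δ ≈ 1.407.
p = a·p₁ + b·p₂ ≈ (-0.491, 0.207, 0.846); φ = arcsin(p_z) ≈ 57.80°, λ = atan2(p_y, p_x) ≈ 157.13°.

≈ lat 57.8°N, lon 157.1°E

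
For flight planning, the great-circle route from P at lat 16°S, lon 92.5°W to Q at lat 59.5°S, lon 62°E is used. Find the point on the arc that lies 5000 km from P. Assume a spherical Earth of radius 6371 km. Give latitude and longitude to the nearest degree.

≈ lat 59°S, lon 75°W

Write both endpoints as unit vectors p₁, p₂ with components (cos φ cos λ, cos φ sin λ, sin φ).
The central angle between the endpoints is δ = arccos(p₁·p₂) ≈ 1.775 rad (101.7°). The total great-circle distance is δ·R ≈ 1.775 × 6371 ≈ 11309 km, so the target fraction is f = 5000/11309 ≈ 0.442.
Interpolate at f ≈ 0.442 with slerp weights a = sin((1−f)δ)/sin δ ≈ 0.854, b = sin(fδ)/sin δ ≈ 0.722.
p = a·p₁ + b·p₂ ≈ (0.136, -0.497, -0.857); φ = arcsin(p_z) ≈ -59.00°, λ = atan2(p_y, p_x) ≈ -74.67°.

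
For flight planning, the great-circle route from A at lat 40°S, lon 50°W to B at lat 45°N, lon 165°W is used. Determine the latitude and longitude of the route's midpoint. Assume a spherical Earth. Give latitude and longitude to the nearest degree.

≈ lat 5°N, lon 104°W

The haversine formula gives a central angle δ ≈ 2.323 rad (133.1°) between the endpoints.
Interpolate at f = 1/2 with slerp weights a = sin((1−f)δ)/sin δ ≈ 1.257, b = sin(fδ)/sin δ ≈ 1.257.
p = a·p₁ + b·p₂ ≈ (-0.240, -0.968, 0.081); φ = arcsin(p_z) ≈ 4.64°, λ = atan2(p_y, p_x) ≈ -103.91°.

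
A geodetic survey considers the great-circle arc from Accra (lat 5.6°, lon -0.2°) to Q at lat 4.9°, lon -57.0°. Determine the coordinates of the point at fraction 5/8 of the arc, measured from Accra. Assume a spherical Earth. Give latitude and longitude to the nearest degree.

≈ lat 6°, lon -36°

Write both endpoints as unit vectors p₁, p₂ with components (cos φ cos λ, cos φ sin λ, sin φ).
The central angle between the endpoints is δ = arccos(p₁·p₂) ≈ 0.987 rad (56.5°).
Interpolate at f = 5/8 with slerp weights a = sin((1−f)δ)/sin δ ≈ 0.434, b = sin(fδ)/sin δ ≈ 0.693.
p = a·p₁ + b·p₂ ≈ (0.808, -0.581, 0.102); φ = arcsin(p_z) ≈ 5.83°, λ = atan2(p_y, p_x) ≈ -35.72°.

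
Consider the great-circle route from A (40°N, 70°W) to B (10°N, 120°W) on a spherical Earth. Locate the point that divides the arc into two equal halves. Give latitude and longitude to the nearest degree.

Write both endpoints as unit vectors p₁, p₂ with components (cos φ cos λ, cos φ sin λ, sin φ).
The central angle between the endpoints is δ = arccos(p₁·p₂) ≈ 0.932 rad (53.4°).
Interpolate at f = 1/2 with slerp weights a = sin((1−f)δ)/sin δ ≈ 0.560, b = sin(fδ)/sin δ ≈ 0.560.
p = a·p₁ + b·p₂ ≈ (-0.129, -0.880, 0.457); φ = arcsin(p_z) ≈ 27.19°, λ = atan2(p_y, p_x) ≈ -98.33°.

≈ (27°N, 98°W)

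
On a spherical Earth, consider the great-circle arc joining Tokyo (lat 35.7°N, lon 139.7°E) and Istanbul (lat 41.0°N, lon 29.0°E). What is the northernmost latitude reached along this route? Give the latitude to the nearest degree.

The great circle lies in the plane with unit normal n̂ = (p₁ × p₂)/|p₁ × p₂|.
Here n̂_z ≈ -0.581; the vertex latitude is φ_max = arccos|n̂_z| ≈ 54.5°.
Check via Clairaut: cos φ_max = |cos φ₁| · sin C = cos(35.7°)·sin(45.7°) ≈ 0.581, again giving ≈ 54.5°.

≈ 54°N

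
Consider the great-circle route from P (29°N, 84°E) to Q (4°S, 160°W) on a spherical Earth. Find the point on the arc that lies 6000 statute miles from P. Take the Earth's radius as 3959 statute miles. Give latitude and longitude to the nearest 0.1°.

From cos δ = sin φ₁ sin φ₂ + cos φ₁ cos φ₂ cos Δλ, the central angle is δ ≈ 2.000 rad (114.6°). The total great-circle distance is δ·R ≈ 2.000 × 3959 ≈ 7919 mi, so the target fraction is f = 6000/7919 ≈ 0.758.
Interpolate at f ≈ 0.758 with slerp weights a = sin((1−f)δ)/sin δ ≈ 0.512, b = sin(fδ)/sin δ ≈ 1.098.
p = a·p₁ + b·p₂ ≈ (-0.983, 0.071, 0.172); φ = arcsin(p_z) ≈ 9.89°, λ = atan2(p_y, p_x) ≈ 175.87°.

≈ (9.9°N, 175.9°E)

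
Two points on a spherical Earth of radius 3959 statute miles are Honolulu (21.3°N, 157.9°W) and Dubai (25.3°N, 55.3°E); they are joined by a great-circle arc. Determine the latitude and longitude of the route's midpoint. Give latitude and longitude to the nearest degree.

Convert each endpoint to a unit vector on the sphere (x = cos φ cos λ, y = cos φ sin λ, z = sin φ).
The central angle between the endpoints is δ = arccos(p₁·p₂) ≈ 2.153 rad (123.3°).
Interpolate at f = 1/2 with slerp weights a = sin((1−f)δ)/sin δ ≈ 1.054, b = sin(fδ)/sin δ ≈ 1.054.
p = a·p₁ + b·p₂ ≈ (-0.367, 0.414, 0.833); φ = arcsin(p_z) ≈ 56.41°, λ = atan2(p_y, p_x) ≈ 131.59°.

≈ (56°N, 132°E)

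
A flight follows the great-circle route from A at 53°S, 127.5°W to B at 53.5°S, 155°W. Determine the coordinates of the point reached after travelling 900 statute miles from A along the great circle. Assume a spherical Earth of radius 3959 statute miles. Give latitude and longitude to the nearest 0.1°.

≈ 53.9°S, 149.4°W

Write both endpoints as unit vectors p₁, p₂ with components (cos φ cos λ, cos φ sin λ, sin φ).
The central angle between the endpoints is δ = arccos(p₁·p₂) ≈ 0.286 rad (16.4°). The total great-circle distance is δ·R ≈ 0.286 × 3959 ≈ 1130 mi, so the target fraction is f = 900/1130 ≈ 0.796.
Interpolate at f ≈ 0.796 with slerp weights a = sin((1−f)δ)/sin δ ≈ 0.206, b = sin(fδ)/sin δ ≈ 0.800.
p = a·p₁ + b·p₂ ≈ (-0.507, -0.300, -0.808); φ = arcsin(p_z) ≈ -53.91°, λ = atan2(p_y, p_x) ≈ -149.41°.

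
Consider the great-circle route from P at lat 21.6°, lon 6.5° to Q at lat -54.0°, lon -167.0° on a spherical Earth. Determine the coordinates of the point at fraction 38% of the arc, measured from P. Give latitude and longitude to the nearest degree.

Write both endpoints as unit vectors p₁, p₂ with components (cos φ cos λ, cos φ sin λ, sin φ).
The central angle between the endpoints is δ = arccos(p₁·p₂) ≈ 2.570 rad (147.2°).
Interpolate at f = 0.38 with slerp weights a = sin((1−f)δ)/sin δ ≈ 1.847, b = sin(fδ)/sin δ ≈ 1.531.
p = a·p₁ + b·p₂ ≈ (0.830, -0.008, -0.558); φ = arcsin(p_z) ≈ -33.94°, λ = atan2(p_y, p_x) ≈ -0.55°.

≈ lat -34°, lon -1°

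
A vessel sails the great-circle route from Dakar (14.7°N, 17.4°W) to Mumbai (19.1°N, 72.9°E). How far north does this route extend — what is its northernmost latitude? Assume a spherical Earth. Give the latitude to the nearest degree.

≈ 24°N

The great circle lies in the plane with unit normal n̂ = (p₁ × p₂)/|p₁ × p₂|.
Here n̂_z ≈ +0.917; the vertex latitude is φ_max = arccos|n̂_z| ≈ 23.5°.
Check via Clairaut: cos φ_max = |cos φ₁| · sin C = cos(14.7°)·sin(71.4°) ≈ 0.917, again giving ≈ 23.5°.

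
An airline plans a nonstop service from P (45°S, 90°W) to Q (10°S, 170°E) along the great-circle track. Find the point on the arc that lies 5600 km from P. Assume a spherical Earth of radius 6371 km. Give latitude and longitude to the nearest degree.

≈ (36°S, 157°W)

The haversine formula gives a central angle δ ≈ 1.569 rad (89.9°) between the endpoints. The total great-circle distance is δ·R ≈ 1.569 × 6371 ≈ 9996 km, so the target fraction is f = 5600/9996 ≈ 0.560.
Interpolate at f ≈ 0.560 with slerp weights a = sin((1−f)δ)/sin δ ≈ 0.636, b = sin(fδ)/sin δ ≈ 0.770.
p = a·p₁ + b·p₂ ≈ (-0.747, -0.318, -0.584); φ = arcsin(p_z) ≈ -35.72°, λ = atan2(p_y, p_x) ≈ -156.91°.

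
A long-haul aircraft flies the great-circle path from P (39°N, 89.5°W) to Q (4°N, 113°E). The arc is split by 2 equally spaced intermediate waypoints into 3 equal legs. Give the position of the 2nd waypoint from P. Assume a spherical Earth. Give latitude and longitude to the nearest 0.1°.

Write both endpoints as unit vectors p₁, p₂ with components (cos φ cos λ, cos φ sin λ, sin φ).
The central angle between the endpoints is δ = arccos(p₁·p₂) ≈ 2.308 rad (132.2°).
Interpolate at f = 2/3 with slerp weights a = sin((1−f)δ)/sin δ ≈ 0.940, b = sin(fδ)/sin δ ≈ 1.350.
p = a·p₁ + b·p₂ ≈ (-0.520, 0.510, 0.686); φ = arcsin(p_z) ≈ 43.29°, λ = atan2(p_y, p_x) ≈ 135.58°.

≈ (43.3°N, 135.6°E)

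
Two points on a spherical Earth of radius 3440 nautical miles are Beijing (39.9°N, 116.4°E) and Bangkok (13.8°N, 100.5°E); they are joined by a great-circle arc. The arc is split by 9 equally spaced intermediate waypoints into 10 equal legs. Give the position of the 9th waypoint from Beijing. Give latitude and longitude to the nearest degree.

Write both endpoints as unit vectors p₁, p₂ with components (cos φ cos λ, cos φ sin λ, sin φ).
The central angle between the endpoints is δ = arccos(p₁·p₂) ≈ 0.517 rad (29.6°).
Interpolate at f = 9/10 with slerp weights a = sin((1−f)δ)/sin δ ≈ 0.105, b = sin(fδ)/sin δ ≈ 0.908.
p = a·p₁ + b·p₂ ≈ (-0.196, 0.939, 0.284); φ = arcsin(p_z) ≈ 16.47°, λ = atan2(p_y, p_x) ≈ 101.81°.

≈ (16°N, 102°E)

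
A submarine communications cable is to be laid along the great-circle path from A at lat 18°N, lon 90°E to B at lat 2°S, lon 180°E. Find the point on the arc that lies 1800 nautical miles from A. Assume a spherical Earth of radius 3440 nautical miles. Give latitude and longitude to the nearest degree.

Convert each endpoint to a unit vector on the sphere (x = cos φ cos λ, y = cos φ sin λ, z = sin φ).
The central angle between the endpoints is δ = arccos(p₁·p₂) ≈ 1.582 rad (90.6°). The total great-circle distance is δ·R ≈ 1.582 × 3440 ≈ 5441 nmi, so the target fraction is f = 1800/5441 ≈ 0.331.
Interpolate at f ≈ 0.331 with slerp weights a = sin((1−f)δ)/sin δ ≈ 0.872, b = sin(fδ)/sin δ ≈ 0.500.
p = a·p₁ + b·p₂ ≈ (-0.499, 0.829, 0.252); φ = arcsin(p_z) ≈ 14.59°, λ = atan2(p_y, p_x) ≈ 121.07°.

≈ lat 15°N, lon 121°E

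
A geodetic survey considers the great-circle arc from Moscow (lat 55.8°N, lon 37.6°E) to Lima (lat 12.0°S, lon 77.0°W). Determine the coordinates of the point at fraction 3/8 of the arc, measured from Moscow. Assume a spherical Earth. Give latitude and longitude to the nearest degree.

≈ lat 44°N, lon 29°W

The haversine formula gives a central angle δ ≈ 1.983 rad (113.6°) between the endpoints.
Interpolate at f = 3/8 with slerp weights a = sin((1−f)δ)/sin δ ≈ 1.032, b = sin(fδ)/sin δ ≈ 0.739.
p = a·p₁ + b·p₂ ≈ (0.622, -0.350, 0.700); φ = arcsin(p_z) ≈ 44.43°, λ = atan2(p_y, p_x) ≈ -29.38°.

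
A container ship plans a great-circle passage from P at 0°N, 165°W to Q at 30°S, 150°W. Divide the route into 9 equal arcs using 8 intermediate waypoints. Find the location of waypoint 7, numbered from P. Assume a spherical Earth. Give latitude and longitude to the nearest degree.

The haversine formula gives a central angle δ ≈ 0.580 rad (33.2°) between the endpoints.
Interpolate at f = 7/9 with slerp weights a = sin((1−f)δ)/sin δ ≈ 0.235, b = sin(fδ)/sin δ ≈ 0.796.
p = a·p₁ + b·p₂ ≈ (-0.823, -0.405, -0.398); φ = arcsin(p_z) ≈ -23.44°, λ = atan2(p_y, p_x) ≈ -153.79°.

≈ 23°S, 154°W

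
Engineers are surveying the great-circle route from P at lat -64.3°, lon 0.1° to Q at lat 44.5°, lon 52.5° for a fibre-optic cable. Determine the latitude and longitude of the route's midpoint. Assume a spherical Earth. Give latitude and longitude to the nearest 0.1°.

≈ lat -10.9°, lon 33.1°

Convert each endpoint to a unit vector on the sphere (x = cos φ cos λ, y = cos φ sin λ, z = sin φ).
The central angle between the endpoints is δ = arccos(p₁·p₂) ≈ 2.030 rad (116.3°).
Interpolate at f = 1/2 with slerp weights a = sin((1−f)δ)/sin δ ≈ 0.947, b = sin(fδ)/sin δ ≈ 0.947.
p = a·p₁ + b·p₂ ≈ (0.822, 0.537, -0.190); φ = arcsin(p_z) ≈ -10.93°, λ = atan2(p_y, p_x) ≈ 33.14°.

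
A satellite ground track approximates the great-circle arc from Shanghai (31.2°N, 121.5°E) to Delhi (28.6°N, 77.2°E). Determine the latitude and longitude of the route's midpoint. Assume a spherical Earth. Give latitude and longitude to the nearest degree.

≈ 32°N, 99°E

Convert each endpoint to a unit vector on the sphere (x = cos φ cos λ, y = cos φ sin λ, z = sin φ).
The central angle between the endpoints is δ = arccos(p₁·p₂) ≈ 0.667 rad (38.2°).
Interpolate at f = 1/2 with slerp weights a = sin((1−f)δ)/sin δ ≈ 0.529, b = sin(fδ)/sin δ ≈ 0.529.
p = a·p₁ + b·p₂ ≈ (-0.134, 0.839, 0.527); φ = arcsin(p_z) ≈ 31.83°, λ = atan2(p_y, p_x) ≈ 99.05°.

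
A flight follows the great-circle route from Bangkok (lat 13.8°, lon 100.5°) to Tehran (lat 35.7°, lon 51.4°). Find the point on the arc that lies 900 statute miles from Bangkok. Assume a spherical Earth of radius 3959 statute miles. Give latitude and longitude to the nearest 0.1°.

Write both endpoints as unit vectors p₁, p₂ with components (cos φ cos λ, cos φ sin λ, sin φ).
The central angle between the endpoints is δ = arccos(p₁·p₂) ≈ 0.856 rad (49.0°). The total great-circle distance is δ·R ≈ 0.856 × 3959 ≈ 3388 mi, so the target fraction is f = 900/3388 ≈ 0.266.
Interpolate at f ≈ 0.266 with slerp weights a = sin((1−f)δ)/sin δ ≈ 0.779, b = sin(fδ)/sin δ ≈ 0.298.
p = a·p₁ + b·p₂ ≈ (0.013, 0.933, 0.360); φ = arcsin(p_z) ≈ 21.09°, λ = atan2(p_y, p_x) ≈ 89.18°.

≈ lat 21.1°, lon 89.2°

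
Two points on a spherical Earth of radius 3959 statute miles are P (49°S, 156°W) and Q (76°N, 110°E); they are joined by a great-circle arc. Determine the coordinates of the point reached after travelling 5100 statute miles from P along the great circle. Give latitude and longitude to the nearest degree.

≈ (22°N, 178°W)

Write both endpoints as unit vectors p₁, p₂ with components (cos φ cos λ, cos φ sin λ, sin φ).
The central angle between the endpoints is δ = arccos(p₁·p₂) ≈ 2.409 rad (138.0°). The total great-circle distance is δ·R ≈ 2.409 × 3959 ≈ 9537 mi, so the target fraction is f = 5100/9537 ≈ 0.535.
Interpolate at f ≈ 0.535 with slerp weights a = sin((1−f)δ)/sin δ ≈ 1.346, b = sin(fδ)/sin δ ≈ 1.436.
p = a·p₁ + b·p₂ ≈ (-0.926, -0.033, 0.377); φ = arcsin(p_z) ≈ 22.16°, λ = atan2(p_y, p_x) ≈ -177.97°.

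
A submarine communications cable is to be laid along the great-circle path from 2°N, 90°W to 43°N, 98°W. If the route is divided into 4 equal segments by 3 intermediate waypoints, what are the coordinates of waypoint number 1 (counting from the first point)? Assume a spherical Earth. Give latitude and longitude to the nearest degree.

≈ 12°N, 92°W

Convert each endpoint to a unit vector on the sphere (x = cos φ cos λ, y = cos φ sin λ, z = sin φ).
The central angle between the endpoints is δ = arccos(p₁·p₂) ≈ 0.726 rad (41.6°).
Interpolate at f = 1/4 with slerp weights a = sin((1−f)δ)/sin δ ≈ 0.780, b = sin(fδ)/sin δ ≈ 0.272.
p = a·p₁ + b·p₂ ≈ (-0.028, -0.977, 0.213); φ = arcsin(p_z) ≈ 12.28°, λ = atan2(p_y, p_x) ≈ -91.62°.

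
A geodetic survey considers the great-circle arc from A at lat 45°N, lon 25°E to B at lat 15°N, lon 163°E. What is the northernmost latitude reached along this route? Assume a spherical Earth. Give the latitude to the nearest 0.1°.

The great circle lies in the plane with unit normal n̂ = (p₁ × p₂)/|p₁ × p₂|.
Here n̂_z ≈ +0.483; the vertex latitude is φ_max = arccos|n̂_z| ≈ 61.1°.
Check via Clairaut: cos φ_max = |cos φ₁| · sin C = cos(45.0°)·sin(43.1°) ≈ 0.483, again giving ≈ 61.1°.

≈ 61.1°N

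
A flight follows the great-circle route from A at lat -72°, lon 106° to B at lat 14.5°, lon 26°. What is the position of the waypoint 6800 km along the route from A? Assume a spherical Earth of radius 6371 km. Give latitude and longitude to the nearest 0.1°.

≈ lat -23.2°, lon 38.4°

Write both endpoints as unit vectors p₁, p₂ with components (cos φ cos λ, cos φ sin λ, sin φ).
The central angle between the endpoints is δ = arccos(p₁·p₂) ≈ 1.758 rad (100.7°). The total great-circle distance is δ·R ≈ 1.758 × 6371 ≈ 11201 km, so the target fraction is f = 6800/11201 ≈ 0.607.
Interpolate at f ≈ 0.607 with slerp weights a = sin((1−f)δ)/sin δ ≈ 0.648, b = sin(fδ)/sin δ ≈ 0.892.
p = a·p₁ + b·p₂ ≈ (0.721, 0.571, -0.393); φ = arcsin(p_z) ≈ -23.17°, λ = atan2(p_y, p_x) ≈ 38.39°.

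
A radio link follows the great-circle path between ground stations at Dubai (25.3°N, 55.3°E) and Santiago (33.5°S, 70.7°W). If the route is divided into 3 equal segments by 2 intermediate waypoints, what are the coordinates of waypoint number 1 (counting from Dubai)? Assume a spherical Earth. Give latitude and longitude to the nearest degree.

Convert each endpoint to a unit vector on the sphere (x = cos φ cos λ, y = cos φ sin λ, z = sin φ).
The central angle between the endpoints is δ = arccos(p₁·p₂) ≈ 2.317 rad (132.8°).
Interpolate at f = 1/3 with slerp weights a = sin((1−f)δ)/sin δ ≈ 1.362, b = sin(fδ)/sin δ ≈ 0.951.
p = a·p₁ + b·p₂ ≈ (0.963, 0.264, 0.057); φ = arcsin(p_z) ≈ 3.28°, λ = atan2(p_y, p_x) ≈ 15.33°.

≈ 3°N, 15°E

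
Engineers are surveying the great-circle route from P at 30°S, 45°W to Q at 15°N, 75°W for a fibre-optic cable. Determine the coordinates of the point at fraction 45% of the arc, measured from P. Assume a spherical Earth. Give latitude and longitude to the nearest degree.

Convert each endpoint to a unit vector on the sphere (x = cos φ cos λ, y = cos φ sin λ, z = sin φ).
The central angle between the endpoints is δ = arccos(p₁·p₂) ≈ 0.933 rad (53.5°).
Interpolate at f = 0.45 with slerp weights a = sin((1−f)δ)/sin δ ≈ 0.611, b = sin(fδ)/sin δ ≈ 0.507.
p = a·p₁ + b·p₂ ≈ (0.501, -0.848, -0.174); φ = arcsin(p_z) ≈ -10.03°, λ = atan2(p_y, p_x) ≈ -59.41°.

≈ 10°S, 59°W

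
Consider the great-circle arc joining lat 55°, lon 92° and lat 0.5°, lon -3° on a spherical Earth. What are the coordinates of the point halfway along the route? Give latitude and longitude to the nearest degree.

Convert each endpoint to a unit vector on the sphere (x = cos φ cos λ, y = cos φ sin λ, z = sin φ).
The central angle between the endpoints is δ = arccos(p₁·p₂) ≈ 1.614 rad (92.5°).
Interpolate at f = 1/2 with slerp weights a = sin((1−f)δ)/sin δ ≈ 0.723, b = sin(fδ)/sin δ ≈ 0.723.
p = a·p₁ + b·p₂ ≈ (0.707, 0.376, 0.598); φ = arcsin(p_z) ≈ 36.75°, λ = atan2(p_y, p_x) ≈ 28.03°.

≈ lat 37°, lon 28°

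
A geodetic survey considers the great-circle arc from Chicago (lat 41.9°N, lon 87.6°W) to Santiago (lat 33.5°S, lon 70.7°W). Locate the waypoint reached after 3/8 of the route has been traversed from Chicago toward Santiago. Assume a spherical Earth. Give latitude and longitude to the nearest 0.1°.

The haversine formula gives a central angle δ ≈ 1.344 rad (77.0°) between the endpoints.
Interpolate at f = 3/8 with slerp weights a = sin((1−f)δ)/sin δ ≈ 0.764, b = sin(fδ)/sin δ ≈ 0.496.
p = a·p₁ + b·p₂ ≈ (0.160, -0.958, 0.237); φ = arcsin(p_z) ≈ 13.70°, λ = atan2(p_y, p_x) ≈ -80.50°.

≈ lat 13.7°N, lon 80.5°W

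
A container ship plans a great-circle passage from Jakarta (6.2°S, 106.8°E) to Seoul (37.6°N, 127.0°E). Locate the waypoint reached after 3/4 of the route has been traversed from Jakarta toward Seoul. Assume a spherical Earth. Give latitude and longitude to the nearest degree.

≈ 27°N, 121°E

Convert each endpoint to a unit vector on the sphere (x = cos φ cos λ, y = cos φ sin λ, z = sin φ).
The central angle between the endpoints is δ = arccos(p₁·p₂) ≈ 0.832 rad (47.7°).
Interpolate at f = 3/4 with slerp weights a = sin((1−f)δ)/sin δ ≈ 0.279, b = sin(fδ)/sin δ ≈ 0.790.
p = a·p₁ + b·p₂ ≈ (-0.457, 0.766, 0.452); φ = arcsin(p_z) ≈ 26.88°, λ = atan2(p_y, p_x) ≈ 120.83°.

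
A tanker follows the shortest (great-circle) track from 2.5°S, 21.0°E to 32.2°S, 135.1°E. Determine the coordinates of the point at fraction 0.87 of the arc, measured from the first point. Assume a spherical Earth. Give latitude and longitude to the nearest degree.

Write both endpoints as unit vectors p₁, p₂ with components (cos φ cos λ, cos φ sin λ, sin φ).
The central angle between the endpoints is δ = arccos(p₁·p₂) ≈ 1.899 rad (108.8°).
Interpolate at f = 0.87 with slerp weights a = sin((1−f)δ)/sin δ ≈ 0.258, b = sin(fδ)/sin δ ≈ 1.053.
p = a·p₁ + b·p₂ ≈ (-0.390, 0.721, -0.572); φ = arcsin(p_z) ≈ -34.91°, λ = atan2(p_y, p_x) ≈ 118.42°.

≈ 35°S, 118°E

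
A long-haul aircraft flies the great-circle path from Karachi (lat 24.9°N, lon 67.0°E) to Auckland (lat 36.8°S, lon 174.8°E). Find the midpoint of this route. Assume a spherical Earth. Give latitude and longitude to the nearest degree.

From cos δ = sin φ₁ sin φ₂ + cos φ₁ cos φ₂ cos Δλ, the central angle is δ ≈ 2.065 rad (118.3°).
Interpolate at f = 1/2 with slerp weights a = sin((1−f)δ)/sin δ ≈ 0.975, b = sin(fδ)/sin δ ≈ 0.975.
p = a·p₁ + b·p₂ ≈ (-0.432, 0.885, -0.174); φ = arcsin(p_z) ≈ -10.00°, λ = atan2(p_y, p_x) ≈ 116.02°.

≈ lat 10°S, lon 116°E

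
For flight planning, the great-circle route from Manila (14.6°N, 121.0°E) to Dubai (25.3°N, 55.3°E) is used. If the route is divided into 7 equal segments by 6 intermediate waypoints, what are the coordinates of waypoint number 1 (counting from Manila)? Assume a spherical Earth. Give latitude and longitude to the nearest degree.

≈ (18°N, 112°E)

Convert each endpoint to a unit vector on the sphere (x = cos φ cos λ, y = cos φ sin λ, z = sin φ).
The central angle between the endpoints is δ = arccos(p₁·p₂) ≈ 1.084 rad (62.1°).
Interpolate at f = 1/7 with slerp weights a = sin((1−f)δ)/sin δ ≈ 0.906, b = sin(fδ)/sin δ ≈ 0.175.
p = a·p₁ + b·p₂ ≈ (-0.362, 0.882, 0.303); φ = arcsin(p_z) ≈ 17.64°, λ = atan2(p_y, p_x) ≈ 112.32°.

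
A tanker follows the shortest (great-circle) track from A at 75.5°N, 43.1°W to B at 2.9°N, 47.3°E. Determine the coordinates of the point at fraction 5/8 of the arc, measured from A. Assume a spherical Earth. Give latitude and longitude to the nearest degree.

≈ 34°N, 38°E

Convert each endpoint to a unit vector on the sphere (x = cos φ cos λ, y = cos φ sin λ, z = sin φ).
The central angle between the endpoints is δ = arccos(p₁·p₂) ≈ 1.524 rad (87.3°).
Interpolate at f = 5/8 with slerp weights a = sin((1−f)δ)/sin δ ≈ 0.541, b = sin(fδ)/sin δ ≈ 0.816.
p = a·p₁ + b·p₂ ≈ (0.651, 0.506, 0.565); φ = arcsin(p_z) ≈ 34.43°, λ = atan2(p_y, p_x) ≈ 37.84°.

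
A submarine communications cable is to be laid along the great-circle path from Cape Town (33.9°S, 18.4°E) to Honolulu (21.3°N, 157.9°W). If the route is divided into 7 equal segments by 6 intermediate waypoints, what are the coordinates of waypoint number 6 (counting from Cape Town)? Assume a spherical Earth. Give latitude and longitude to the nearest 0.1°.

≈ 1.9°S, 152.4°W

From cos δ = sin φ₁ sin φ₂ + cos φ₁ cos φ₂ cos Δλ, the central angle is δ ≈ 2.914 rad (167.0°).
Interpolate at f = 6/7 with slerp weights a = sin((1−f)δ)/sin δ ≈ 1.796, b = sin(fδ)/sin δ ≈ 2.664.
p = a·p₁ + b·p₂ ≈ (-0.886, -0.463, -0.034); φ = arcsin(p_z) ≈ -1.93°, λ = atan2(p_y, p_x) ≈ -152.38°.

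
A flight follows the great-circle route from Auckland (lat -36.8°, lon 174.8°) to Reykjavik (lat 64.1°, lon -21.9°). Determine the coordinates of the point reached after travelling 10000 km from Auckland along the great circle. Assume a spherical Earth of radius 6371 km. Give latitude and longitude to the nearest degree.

≈ lat 51°, lon -161°

From cos δ = sin φ₁ sin φ₂ + cos φ₁ cos φ₂ cos Δλ, the central angle is δ ≈ 2.634 rad (150.9°). The total great-circle distance is δ·R ≈ 2.634 × 6371 ≈ 16781 km, so the target fraction is f = 10000/16781 ≈ 0.596.
Interpolate at f ≈ 0.596 with slerp weights a = sin((1−f)δ)/sin δ ≈ 1.799, b = sin(fδ)/sin δ ≈ 2.057.
p = a·p₁ + b·p₂ ≈ (-0.601, -0.205, 0.773); φ = arcsin(p_z) ≈ 50.61°, λ = atan2(p_y, p_x) ≈ -161.19°.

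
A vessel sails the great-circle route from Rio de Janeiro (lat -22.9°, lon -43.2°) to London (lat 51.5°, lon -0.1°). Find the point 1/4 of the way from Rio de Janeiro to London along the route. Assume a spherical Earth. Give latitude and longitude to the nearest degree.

Convert each endpoint to a unit vector on the sphere (x = cos φ cos λ, y = cos φ sin λ, z = sin φ).
The central angle between the endpoints is δ = arccos(p₁·p₂) ≈ 1.456 rad (83.4°).
Interpolate at f = 1/4 with slerp weights a = sin((1−f)δ)/sin δ ≈ 0.894, b = sin(fδ)/sin δ ≈ 0.358.
p = a·p₁ + b·p₂ ≈ (0.823, -0.564, -0.067); φ = arcsin(p_z) ≈ -3.85°, λ = atan2(p_y, p_x) ≈ -34.41°.

≈ lat -4°, lon -34°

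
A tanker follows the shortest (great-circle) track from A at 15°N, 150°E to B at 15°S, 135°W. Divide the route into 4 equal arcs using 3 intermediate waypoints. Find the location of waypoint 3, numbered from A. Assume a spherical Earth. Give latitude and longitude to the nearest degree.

≈ 8°S, 154°W

The haversine formula gives a central angle δ ≈ 1.395 rad (80.0°) between the endpoints.
Interpolate at f = 3/4 with slerp weights a = sin((1−f)δ)/sin δ ≈ 0.347, b = sin(fδ)/sin δ ≈ 0.879.
p = a·p₁ + b·p₂ ≈ (-0.891, -0.433, -0.138); φ = arcsin(p_z) ≈ -7.92°, λ = atan2(p_y, p_x) ≈ -154.09°.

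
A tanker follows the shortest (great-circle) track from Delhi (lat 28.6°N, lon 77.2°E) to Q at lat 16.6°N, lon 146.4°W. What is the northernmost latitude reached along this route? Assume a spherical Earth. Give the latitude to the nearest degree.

≈ 49°N

The great circle lies in the plane with unit normal n̂ = (p₁ × p₂)/|p₁ × p₂|.
Here n̂_z ≈ +0.658; the vertex latitude is φ_max = arccos|n̂_z| ≈ 48.8°.
Check via Clairaut: cos φ_max = |cos φ₁| · sin C = cos(28.6°)·sin(48.6°) ≈ 0.658, again giving ≈ 48.8°.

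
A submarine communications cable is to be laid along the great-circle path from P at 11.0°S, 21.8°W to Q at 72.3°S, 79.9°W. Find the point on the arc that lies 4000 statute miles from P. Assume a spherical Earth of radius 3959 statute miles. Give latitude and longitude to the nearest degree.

≈ 64°S, 54°W

From cos δ = sin φ₁ sin φ₂ + cos φ₁ cos φ₂ cos Δλ, the central angle is δ ≈ 1.224 rad (70.2°). The total great-circle distance is δ·R ≈ 1.224 × 3959 ≈ 4847 mi, so the target fraction is f = 4000/4847 ≈ 0.825.
Interpolate at f ≈ 0.825 with slerp weights a = sin((1−f)δ)/sin δ ≈ 0.226, b = sin(fδ)/sin δ ≈ 0.901.
p = a·p₁ + b·p₂ ≈ (0.254, -0.352, -0.901); φ = arcsin(p_z) ≈ -64.29°, λ = atan2(p_y, p_x) ≈ -54.19°.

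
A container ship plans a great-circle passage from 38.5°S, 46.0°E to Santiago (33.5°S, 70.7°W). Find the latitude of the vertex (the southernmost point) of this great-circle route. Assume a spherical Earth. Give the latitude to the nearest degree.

≈ 54°S

The great circle lies in the plane with unit normal n̂ = (p₁ × p₂)/|p₁ × p₂|.
Here n̂_z ≈ -0.584; the vertex latitude is φ_max = arccos|n̂_z| ≈ 54.3°.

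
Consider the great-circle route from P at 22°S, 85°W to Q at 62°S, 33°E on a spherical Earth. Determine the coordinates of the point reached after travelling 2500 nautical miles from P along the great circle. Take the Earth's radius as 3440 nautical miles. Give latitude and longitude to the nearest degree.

The haversine formula gives a central angle δ ≈ 1.444 rad (82.7°) between the endpoints. The total great-circle distance is δ·R ≈ 1.444 × 3440 ≈ 4968 nmi, so the target fraction is f = 2500/4968 ≈ 0.503.
Interpolate at f ≈ 0.503 with slerp weights a = sin((1−f)δ)/sin δ ≈ 0.663, b = sin(fδ)/sin δ ≈ 0.670.
p = a·p₁ + b·p₂ ≈ (0.317, -0.441, -0.840); φ = arcsin(p_z) ≈ -57.10°, λ = atan2(p_y, p_x) ≈ -54.26°.

≈ 57°S, 54°W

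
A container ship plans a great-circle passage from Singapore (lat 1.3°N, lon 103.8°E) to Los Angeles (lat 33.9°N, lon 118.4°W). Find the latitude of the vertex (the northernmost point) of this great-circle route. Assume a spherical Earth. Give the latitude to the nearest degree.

The great circle lies in the plane with unit normal n̂ = (p₁ × p₂)/|p₁ × p₂|.
Here n̂_z ≈ +0.698; the vertex latitude is φ_max = arccos|n̂_z| ≈ 45.7°.

≈ 46°N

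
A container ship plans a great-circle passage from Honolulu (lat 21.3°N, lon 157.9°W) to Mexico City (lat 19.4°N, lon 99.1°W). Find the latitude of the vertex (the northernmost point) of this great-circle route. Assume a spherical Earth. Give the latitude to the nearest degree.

≈ 23°N

The great circle lies in the plane with unit normal n̂ = (p₁ × p₂)/|p₁ × p₂|.
Here n̂_z ≈ +0.919; the vertex latitude is φ_max = arccos|n̂_z| ≈ 23.2°.
Check via Clairaut: cos φ_max = |cos φ₁| · sin C = cos(21.3°)·sin(80.7°) ≈ 0.919, again giving ≈ 23.2°.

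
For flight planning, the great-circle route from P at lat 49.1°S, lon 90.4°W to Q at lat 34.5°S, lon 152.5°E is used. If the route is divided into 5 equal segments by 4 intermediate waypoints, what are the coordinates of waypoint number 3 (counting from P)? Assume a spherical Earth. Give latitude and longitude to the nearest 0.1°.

Convert each endpoint to a unit vector on the sphere (x = cos φ cos λ, y = cos φ sin λ, z = sin φ).
The central angle between the endpoints is δ = arccos(p₁·p₂) ≈ 1.387 rad (79.5°).
Interpolate at f = 3/5 with slerp weights a = sin((1−f)δ)/sin δ ≈ 0.536, b = sin(fδ)/sin δ ≈ 0.752.
p = a·p₁ + b·p₂ ≈ (-0.552, -0.065, -0.831); φ = arcsin(p_z) ≈ -56.21°, λ = atan2(p_y, p_x) ≈ -173.33°.

≈ lat 56.2°S, lon 173.3°W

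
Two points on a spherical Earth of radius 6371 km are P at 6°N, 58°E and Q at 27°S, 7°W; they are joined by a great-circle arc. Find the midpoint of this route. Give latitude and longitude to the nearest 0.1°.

Write both endpoints as unit vectors p₁, p₂ with components (cos φ cos λ, cos φ sin λ, sin φ).
The central angle between the endpoints is δ = arccos(p₁·p₂) ≈ 1.238 rad (70.9°).
Interpolate at f = 1/2 with slerp weights a = sin((1−f)δ)/sin δ ≈ 0.614, b = sin(fδ)/sin δ ≈ 0.614.
p = a·p₁ + b·p₂ ≈ (0.866, 0.451, -0.215); φ = arcsin(p_z) ≈ -12.39°, λ = atan2(p_y, p_x) ≈ 27.50°.

≈ 12.4°S, 27.5°E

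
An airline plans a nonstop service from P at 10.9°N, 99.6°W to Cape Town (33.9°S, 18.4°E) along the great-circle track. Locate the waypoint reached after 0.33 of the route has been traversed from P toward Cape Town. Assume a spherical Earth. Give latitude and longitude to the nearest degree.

The haversine formula gives a central angle δ ≈ 2.081 rad (119.2°) between the endpoints.
Interpolate at f = 0.33 with slerp weights a = sin((1−f)δ)/sin δ ≈ 1.128, b = sin(fδ)/sin δ ≈ 0.726.
p = a·p₁ + b·p₂ ≈ (0.387, -0.902, -0.192); φ = arcsin(p_z) ≈ -11.06°, λ = atan2(p_y, p_x) ≈ -66.75°.

≈ 11°S, 67°W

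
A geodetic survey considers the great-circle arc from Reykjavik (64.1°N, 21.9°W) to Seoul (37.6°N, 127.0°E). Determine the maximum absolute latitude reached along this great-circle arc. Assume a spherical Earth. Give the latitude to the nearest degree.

The great circle lies in the plane with unit normal n̂ = (p₁ × p₂)/|p₁ × p₂|.
Here n̂_z ≈ +0.185; the vertex latitude is φ_max = arccos|n̂_z| ≈ 79.4°.
Check via Clairaut: cos φ_max = |cos φ₁| · sin C = cos(64.1°)·sin(25.0°) ≈ 0.185, again giving ≈ 79.4°.

≈ 79°N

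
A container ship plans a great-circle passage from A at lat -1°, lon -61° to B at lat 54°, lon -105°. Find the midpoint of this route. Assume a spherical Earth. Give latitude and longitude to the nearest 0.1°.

From cos δ = sin φ₁ sin φ₂ + cos φ₁ cos φ₂ cos Δλ, the central angle is δ ≈ 1.150 rad (65.9°).
Interpolate at f = 1/2 with slerp weights a = sin((1−f)δ)/sin δ ≈ 0.596, b = sin(fδ)/sin δ ≈ 0.596.
p = a·p₁ + b·p₂ ≈ (0.198, -0.859, 0.472); φ = arcsin(p_z) ≈ 28.14°, λ = atan2(p_y, p_x) ≈ -77.01°.

≈ lat 28.1°, lon -77.0°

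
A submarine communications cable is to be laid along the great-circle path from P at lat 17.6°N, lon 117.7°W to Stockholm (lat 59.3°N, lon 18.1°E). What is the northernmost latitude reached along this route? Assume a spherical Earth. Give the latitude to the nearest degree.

≈ 70°N

The great circle lies in the plane with unit normal n̂ = (p₁ × p₂)/|p₁ × p₂|.
Here n̂_z ≈ +0.341; the vertex latitude is φ_max = arccos|n̂_z| ≈ 70.1°.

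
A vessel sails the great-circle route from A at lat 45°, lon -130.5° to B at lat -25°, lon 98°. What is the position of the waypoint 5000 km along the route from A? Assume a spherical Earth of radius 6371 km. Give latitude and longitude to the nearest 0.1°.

≈ lat 36.3°, lon 170.0°

Convert each endpoint to a unit vector on the sphere (x = cos φ cos λ, y = cos φ sin λ, z = sin φ).
The central angle between the endpoints is δ = arccos(p₁·p₂) ≈ 2.380 rad (136.3°). The total great-circle distance is δ·R ≈ 2.380 × 6371 ≈ 15161 km, so the target fraction is f = 5000/15161 ≈ 0.330.
Interpolate at f ≈ 0.330 with slerp weights a = sin((1−f)δ)/sin δ ≈ 1.448, b = sin(fδ)/sin δ ≈ 1.024.
p = a·p₁ + b·p₂ ≈ (-0.794, 0.140, 0.591); φ = arcsin(p_z) ≈ 36.25°, λ = atan2(p_y, p_x) ≈ 170.00°.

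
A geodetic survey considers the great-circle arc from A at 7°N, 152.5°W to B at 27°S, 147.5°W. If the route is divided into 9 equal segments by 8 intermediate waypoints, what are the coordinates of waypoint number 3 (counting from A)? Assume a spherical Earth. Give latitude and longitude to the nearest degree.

Write both endpoints as unit vectors p₁, p₂ with components (cos φ cos λ, cos φ sin λ, sin φ).
The central angle between the endpoints is δ = arccos(p₁·p₂) ≈ 0.599 rad (34.3°).
Interpolate at f = 3/9 with slerp weights a = sin((1−f)δ)/sin δ ≈ 0.690, b = sin(fδ)/sin δ ≈ 0.352.
p = a·p₁ + b·p₂ ≈ (-0.872, -0.484, -0.076); φ = arcsin(p_z) ≈ -4.34°, λ = atan2(p_y, p_x) ≈ -150.93°.

≈ 4°S, 151°W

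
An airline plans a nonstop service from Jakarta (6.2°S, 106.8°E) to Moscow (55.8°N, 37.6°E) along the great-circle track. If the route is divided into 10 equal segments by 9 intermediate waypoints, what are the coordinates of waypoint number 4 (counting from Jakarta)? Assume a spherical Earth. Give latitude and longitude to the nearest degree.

Write both endpoints as unit vectors p₁, p₂ with components (cos φ cos λ, cos φ sin λ, sin φ).
The central angle between the endpoints is δ = arccos(p₁·p₂) ≈ 1.461 rad (83.7°).
Interpolate at f = 4/10 with slerp weights a = sin((1−f)δ)/sin δ ≈ 0.773, b = sin(fδ)/sin δ ≈ 0.555.
p = a·p₁ + b·p₂ ≈ (0.025, 0.926, 0.376); φ = arcsin(p_z) ≈ 22.06°, λ = atan2(p_y, p_x) ≈ 88.45°.

≈ 22°N, 88°E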